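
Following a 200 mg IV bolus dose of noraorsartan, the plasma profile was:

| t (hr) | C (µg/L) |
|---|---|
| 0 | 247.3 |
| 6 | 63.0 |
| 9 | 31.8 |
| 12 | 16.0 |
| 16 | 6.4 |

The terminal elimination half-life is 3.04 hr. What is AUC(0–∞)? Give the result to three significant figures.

Trapezoidal AUC_0→16:
  [0→6]: (247.3+63.0)/2 × 6 = 930.9
  [6→9]: (63.0+31.8)/2 × 3 = 142.2
  [9→12]: (31.8+16.0)/2 × 3 = 71.7
  [12→16]: (16.0+6.4)/2 × 4 = 44.8
  Sum = 1189.6 µg/L·hr
k_e = ln2 / t½ = 0.693147 / 3.04 = 0.2280 hr^-1
Extrapolated tail: C_last / k_e = 6.4 / 0.228 = 28.070
AUC_0→∞ = 1189.6 + 28.070 = 1217.67 µg/L·hr

AUC = 1220 µg/L·hr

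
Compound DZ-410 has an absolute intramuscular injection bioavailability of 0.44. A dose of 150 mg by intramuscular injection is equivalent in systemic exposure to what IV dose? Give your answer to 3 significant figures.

Systemic exposure from an extravascular dose = F × D_ev, so the equivalent IV dose is F × D_ev.
D_iv = F × D_ev = 0.44 × 150 = 66 mg

D_iv = 66.0 mg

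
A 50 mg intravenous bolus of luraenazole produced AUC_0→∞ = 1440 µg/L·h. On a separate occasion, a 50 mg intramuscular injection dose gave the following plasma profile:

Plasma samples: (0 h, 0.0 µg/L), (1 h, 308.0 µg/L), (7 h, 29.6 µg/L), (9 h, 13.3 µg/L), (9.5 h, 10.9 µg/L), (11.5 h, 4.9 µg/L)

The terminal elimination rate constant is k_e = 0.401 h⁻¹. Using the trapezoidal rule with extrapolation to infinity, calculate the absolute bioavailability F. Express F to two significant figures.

Trapezoidal AUC_0→11.5 (intramuscular injection):
  [0→1]: (0.0+308.0)/2 × 1 = 154.0
  [1→7]: (308.0+29.6)/2 × 6 = 1012.8
  [7→9]: (29.6+13.3)/2 × 2 = 42.9
  [9→9.5]: (13.3+10.9)/2 × 0.5 = 6.05
  [9.5→11.5]: (10.9+4.9)/2 × 2 = 15.8
  Sum = 1231.55 µg/L·h
Tail: C_last/k_e = 4.9/0.401 = 12.219
AUC_0→∞ (intramuscular injection) = 1231.55 + 12.219 = 1243.769 µg/L·h
F = (AUC_ev/D_ev)/(AUC_iv/D_iv) = (1243.769/50)/(1440/50) = 24.87538/28.8 = 0.8637

F = 0.86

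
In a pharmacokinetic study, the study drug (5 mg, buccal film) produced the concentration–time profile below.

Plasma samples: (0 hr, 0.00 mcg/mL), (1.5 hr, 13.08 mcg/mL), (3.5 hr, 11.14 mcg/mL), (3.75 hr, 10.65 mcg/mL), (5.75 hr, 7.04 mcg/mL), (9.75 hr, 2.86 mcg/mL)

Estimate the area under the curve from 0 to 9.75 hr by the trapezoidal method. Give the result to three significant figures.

Trapezoidal AUC_0→9.75:
  [0→1.5]: (0.00+13.08)/2 × 1.5 = 9.81
  [1.5→3.5]: (13.08+11.14)/2 × 2 = 24.22
  [3.5→3.75]: (11.14+10.65)/2 × 0.25 = 2.72375
  [3.75→5.75]: (10.65+7.04)/2 × 2 = 17.69
  [5.75→9.75]: (7.04+2.86)/2 × 4 = 19.8
  Sum = 74.24375 mcg/mL·hr

AUC = 74.2 mcg/mL·hr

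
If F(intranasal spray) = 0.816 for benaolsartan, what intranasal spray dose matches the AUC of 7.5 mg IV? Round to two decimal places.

D_intranasal = 9.19 mg

For equal systemic exposure: F × D_ev = D_iv
D_ev = D_iv / F = 7.5 / 0.816 = 9.19118 mg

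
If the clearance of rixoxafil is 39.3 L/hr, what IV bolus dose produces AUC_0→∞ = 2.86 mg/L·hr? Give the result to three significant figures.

Dose_iv = CL × AUC_0→∞
     = 39.3 × 2.86 = 112.398 mg

Dose = 112 mg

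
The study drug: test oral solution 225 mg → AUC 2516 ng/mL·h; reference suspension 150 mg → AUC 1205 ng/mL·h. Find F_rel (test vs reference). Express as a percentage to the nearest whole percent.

F_rel = 139%

F_rel = (AUC_test/D_test) / (AUC_ref/D_ref)
      = (2516/225) / (1205/150)
      = 11.1822 / 8.03333 = 1.3920 = 139.20%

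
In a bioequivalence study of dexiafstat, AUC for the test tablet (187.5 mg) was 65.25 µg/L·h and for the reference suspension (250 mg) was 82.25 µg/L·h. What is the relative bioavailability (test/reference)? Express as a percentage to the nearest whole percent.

F_rel = (AUC_test/D_test) / (AUC_ref/D_ref)
      = (65.25/187.5) / (82.25/250)
      = 0.348 / 0.329 = 1.0578 = 105.78%

F_rel = 106%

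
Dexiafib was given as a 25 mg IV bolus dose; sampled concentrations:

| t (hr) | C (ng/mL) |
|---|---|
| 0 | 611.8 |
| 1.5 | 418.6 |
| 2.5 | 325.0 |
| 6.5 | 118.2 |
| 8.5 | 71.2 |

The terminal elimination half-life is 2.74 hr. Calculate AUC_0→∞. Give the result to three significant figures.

Trapezoidal AUC_0→8.5:
  [0→1.5]: (611.8+418.6)/2 × 1.5 = 772.8
  [1.5→2.5]: (418.6+325.0)/2 × 1 = 371.8
  [2.5→6.5]: (325.0+118.2)/2 × 4 = 886.4
  [6.5→8.5]: (118.2+71.2)/2 × 2 = 189.4
  Sum = 2220.4 ng/mL·hr
k_e = ln2 / t½ = 0.693147 / 2.74 = 0.2530 hr^-1
Extrapolated tail: C_last / k_e = 71.2 / 0.253 = 281.423
AUC_0→∞ = 2220.4 + 281.423 = 2501.823 ng/mL·hr

AUC = 2500 ng/mL·hr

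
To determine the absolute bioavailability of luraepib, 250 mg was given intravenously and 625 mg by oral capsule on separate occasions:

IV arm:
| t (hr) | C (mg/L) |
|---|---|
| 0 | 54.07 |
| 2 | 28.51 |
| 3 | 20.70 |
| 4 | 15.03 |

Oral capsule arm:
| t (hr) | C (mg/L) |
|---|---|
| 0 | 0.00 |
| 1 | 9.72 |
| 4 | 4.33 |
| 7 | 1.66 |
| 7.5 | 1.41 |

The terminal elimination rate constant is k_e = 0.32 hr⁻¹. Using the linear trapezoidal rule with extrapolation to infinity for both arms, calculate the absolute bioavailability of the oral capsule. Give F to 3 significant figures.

F = 0.0932

Trapezoidal AUC_0→4 (IV):
  [0→2]: (54.07+28.51)/2 × 2 = 82.58
  [2→3]: (28.51+20.70)/2 × 1 = 24.605
  [3→4]: (20.70+15.03)/2 × 1 = 17.865
  Sum = 125.05 mg/L·hr
IV tail: 15.03/0.32 = 46.969; AUC_iv,0→∞ = 125.05 + 46.969 = 172.019 mg/L·hr
Trapezoidal AUC_0→7.5 (oral capsule):
  [0→1]: (0.00+9.72)/2 × 1 = 4.86
  [1→4]: (9.72+4.33)/2 × 3 = 21.075
  [4→7]: (4.33+1.66)/2 × 3 = 8.985
  [7→7.5]: (1.66+1.41)/2 × 0.5 = 0.7675
  Sum = 35.6875 mg/L·hr
oral capsule tail: 1.41/0.32 = 4.406; AUC_ev,0→∞ = 35.6875 + 4.406 = 40.0935 mg/L·hr
F = (AUC_ev/D_ev)/(AUC_iv/D_iv) = (40.0935/625)/(172.019/250) = 0.0641496/0.688076 = 0.0932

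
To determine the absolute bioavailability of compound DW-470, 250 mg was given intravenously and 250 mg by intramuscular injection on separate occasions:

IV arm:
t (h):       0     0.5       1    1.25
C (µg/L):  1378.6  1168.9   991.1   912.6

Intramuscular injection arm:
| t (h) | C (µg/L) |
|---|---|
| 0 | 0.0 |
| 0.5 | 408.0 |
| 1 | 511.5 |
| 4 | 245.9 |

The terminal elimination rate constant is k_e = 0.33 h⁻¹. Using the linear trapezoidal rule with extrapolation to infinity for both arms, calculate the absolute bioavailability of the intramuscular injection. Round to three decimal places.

F = 0.529

Trapezoidal AUC_0→1.25 (IV):
  [0→0.5]: (1378.6+1168.9)/2 × 0.5 = 636.875
  [0.5→1]: (1168.9+991.1)/2 × 0.5 = 540.0
  [1→1.25]: (991.1+912.6)/2 × 0.25 = 237.9625
  Sum = 1414.8375 µg/L·h
IV tail: 912.6/0.33 = 2765.455; AUC_iv,0→∞ = 1414.8375 + 2765.455 = 4180.2925 µg/L·h
Trapezoidal AUC_0→4 (intramuscular injection):
  [0→0.5]: (0.0+408.0)/2 × 0.5 = 102.0
  [0.5→1]: (408.0+511.5)/2 × 0.5 = 229.875
  [1→4]: (511.5+245.9)/2 × 3 = 1136.1
  Sum = 1467.975 µg/L·h
intramuscular injection tail: 245.9/0.33 = 745.152; AUC_ev,0→∞ = 1467.975 + 745.152 = 2213.127 µg/L·h
F = (AUC_ev/D_ev)/(AUC_iv/D_iv) = (2213.127/250)/(4180.2925/250) = 8.852508/16.72117 = 0.5294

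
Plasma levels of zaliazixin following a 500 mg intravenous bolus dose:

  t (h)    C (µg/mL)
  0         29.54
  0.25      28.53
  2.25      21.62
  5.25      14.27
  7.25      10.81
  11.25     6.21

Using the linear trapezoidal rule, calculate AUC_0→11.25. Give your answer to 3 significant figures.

AUC = 170 µg/mL·h

Trapezoidal AUC_0→11.25:
  [0→0.25]: (29.54+28.53)/2 × 0.25 = 7.25875
  [0.25→2.25]: (28.53+21.62)/2 × 2 = 50.15
  [2.25→5.25]: (21.62+14.27)/2 × 3 = 53.835
  [5.25→7.25]: (14.27+10.81)/2 × 2 = 25.08
  [7.25→11.25]: (10.81+6.21)/2 × 4 = 34.04
  Sum = 170.36375 µg/mL·h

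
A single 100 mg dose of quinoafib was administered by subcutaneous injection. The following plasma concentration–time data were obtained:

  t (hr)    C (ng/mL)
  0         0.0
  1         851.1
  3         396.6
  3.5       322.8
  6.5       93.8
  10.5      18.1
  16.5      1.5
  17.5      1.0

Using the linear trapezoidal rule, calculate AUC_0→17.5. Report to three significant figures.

AUC = 2760 ng/mL·hr

Trapezoidal AUC_0→17.5:
  [0→1]: (0.0+851.1)/2 × 1 = 425.55
  [1→3]: (851.1+396.6)/2 × 2 = 1247.7
  [3→3.5]: (396.6+322.8)/2 × 0.5 = 179.85
  [3.5→6.5]: (322.8+93.8)/2 × 3 = 624.9
  [6.5→10.5]: (93.8+18.1)/2 × 4 = 223.8
  [10.5→16.5]: (18.1+1.5)/2 × 6 = 58.8
  [16.5→17.5]: (1.5+1.0)/2 × 1 = 1.25
  Sum = 2761.85 ng/mL·hr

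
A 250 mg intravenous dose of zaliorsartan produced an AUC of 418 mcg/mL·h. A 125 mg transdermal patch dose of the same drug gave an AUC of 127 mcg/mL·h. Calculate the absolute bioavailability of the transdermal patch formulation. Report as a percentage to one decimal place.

F = 60.8%

F = (AUC_ev / D_ev) / (AUC_iv / D_iv)
  = (127/125) / (418/250)
  = 1.016 / 1.672 = 0.6077
  = 60.77%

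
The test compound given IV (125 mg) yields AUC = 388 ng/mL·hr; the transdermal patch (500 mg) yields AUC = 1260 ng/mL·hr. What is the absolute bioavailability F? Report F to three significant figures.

F = (AUC_ev / D_ev) / (AUC_iv / D_iv)
  = (1260/500) / (388/125)
  = 2.52 / 3.104 = 0.8119

F = 0.812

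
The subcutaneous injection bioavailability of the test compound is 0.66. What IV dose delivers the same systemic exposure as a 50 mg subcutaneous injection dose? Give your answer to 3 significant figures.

Systemic exposure from an extravascular dose = F × D_ev, so the equivalent IV dose is F × D_ev.
D_iv = F × D_ev = 0.66 × 50 = 33 mg

D_iv = 33.0 mg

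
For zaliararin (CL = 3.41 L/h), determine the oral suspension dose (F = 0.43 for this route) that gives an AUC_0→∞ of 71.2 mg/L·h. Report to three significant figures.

Dose = CL × AUC_0→∞ / F
     = 3.41 × 71.2 / 0.43 = 564.633 mg

Dose = 565 mg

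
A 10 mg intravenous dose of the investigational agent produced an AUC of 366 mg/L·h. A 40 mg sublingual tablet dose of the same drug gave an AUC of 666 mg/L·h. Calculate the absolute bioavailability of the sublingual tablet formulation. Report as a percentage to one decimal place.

F = (AUC_ev / D_ev) / (AUC_iv / D_iv)
  = (666/40) / (366/10)
  = 16.65 / 36.6 = 0.4549
  = 45.49%

F = 45.5%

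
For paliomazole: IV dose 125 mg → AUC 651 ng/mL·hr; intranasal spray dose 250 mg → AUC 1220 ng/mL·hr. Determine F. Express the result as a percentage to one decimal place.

F = 93.7%

F = (AUC_ev / D_ev) / (AUC_iv / D_iv)
  = (1220/250) / (651/125)
  = 4.88 / 5.208 = 0.9370
  = 93.70%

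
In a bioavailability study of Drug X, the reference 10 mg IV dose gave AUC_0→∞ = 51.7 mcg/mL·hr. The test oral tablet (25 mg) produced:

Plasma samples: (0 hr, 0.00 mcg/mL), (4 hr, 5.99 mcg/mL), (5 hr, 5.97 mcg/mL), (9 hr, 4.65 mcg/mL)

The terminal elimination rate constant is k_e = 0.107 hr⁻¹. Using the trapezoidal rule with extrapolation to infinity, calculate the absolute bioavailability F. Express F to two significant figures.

Trapezoidal AUC_0→9 (oral tablet):
  [0→4]: (0.00+5.99)/2 × 4 = 11.98
  [4→5]: (5.99+5.97)/2 × 1 = 5.98
  [5→9]: (5.97+4.65)/2 × 4 = 21.24
  Sum = 39.2 mcg/mL·hr
Tail: C_last/k_e = 4.65/0.107 = 43.458
AUC_0→∞ (oral tablet) = 39.2 + 43.458 = 82.658 mcg/mL·hr
F = (AUC_ev/D_ev)/(AUC_iv/D_iv) = (82.658/25)/(51.7/10) = 3.30632/5.17 = 0.6395

F = 0.64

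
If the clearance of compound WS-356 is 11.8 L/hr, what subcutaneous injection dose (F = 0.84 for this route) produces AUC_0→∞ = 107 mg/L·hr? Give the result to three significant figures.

Dose = 1500 mg

Dose = CL × AUC_0→∞ / F
     = 11.8 × 107 / 0.84 = 1503.1 mg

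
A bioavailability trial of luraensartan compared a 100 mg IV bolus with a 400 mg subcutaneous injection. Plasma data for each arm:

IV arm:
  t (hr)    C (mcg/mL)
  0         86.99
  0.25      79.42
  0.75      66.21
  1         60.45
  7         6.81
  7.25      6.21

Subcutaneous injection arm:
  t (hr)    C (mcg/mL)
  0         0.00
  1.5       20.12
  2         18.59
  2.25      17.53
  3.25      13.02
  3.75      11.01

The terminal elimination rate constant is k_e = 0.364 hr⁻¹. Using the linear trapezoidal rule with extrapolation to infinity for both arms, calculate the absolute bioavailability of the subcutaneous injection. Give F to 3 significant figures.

Trapezoidal AUC_0→7.25 (IV):
  [0→0.25]: (86.99+79.42)/2 × 0.25 = 20.80125
  [0.25→0.75]: (79.42+66.21)/2 × 0.5 = 36.4075
  [0.75→1]: (66.21+60.45)/2 × 0.25 = 15.8325
  [1→7]: (60.45+6.81)/2 × 6 = 201.78
  [7→7.25]: (6.81+6.21)/2 × 0.25 = 1.6275
  Sum = 276.44875 mcg/mL·hr
IV tail: 6.21/0.364 = 17.060; AUC_iv,0→∞ = 276.44875 + 17.060 = 293.50875 mcg/mL·hr
Trapezoidal AUC_0→3.75 (subcutaneous injection):
  [0→1.5]: (0.00+20.12)/2 × 1.5 = 15.09
  [1.5→2]: (20.12+18.59)/2 × 0.5 = 9.6775
  [2→2.25]: (18.59+17.53)/2 × 0.25 = 4.515
  [2.25→3.25]: (17.53+13.02)/2 × 1 = 15.275
  [3.25→3.75]: (13.02+11.01)/2 × 0.5 = 6.0075
  Sum = 50.565 mcg/mL·hr
subcutaneous injection tail: 11.01/0.364 = 30.247; AUC_ev,0→∞ = 50.565 + 30.247 = 80.812 mcg/mL·hr
F = (AUC_ev/D_ev)/(AUC_iv/D_iv) = (80.812/400)/(293.50875/100) = 0.20203/2.9350875 = 0.0688

F = 0.0688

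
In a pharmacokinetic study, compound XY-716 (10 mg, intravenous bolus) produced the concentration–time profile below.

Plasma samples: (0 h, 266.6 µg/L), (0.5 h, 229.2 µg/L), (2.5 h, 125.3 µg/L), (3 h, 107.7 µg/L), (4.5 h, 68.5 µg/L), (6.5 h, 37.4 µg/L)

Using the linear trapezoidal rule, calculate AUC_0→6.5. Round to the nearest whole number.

Trapezoidal AUC_0→6.5:
  [0→0.5]: (266.6+229.2)/2 × 0.5 = 123.95
  [0.5→2.5]: (229.2+125.3)/2 × 2 = 354.5
  [2.5→3]: (125.3+107.7)/2 × 0.5 = 58.25
  [3→4.5]: (107.7+68.5)/2 × 1.5 = 132.15
  [4.5→6.5]: (68.5+37.4)/2 × 2 = 105.9
  Sum = 774.75 µg/L·h

AUC = 775 µg/L·h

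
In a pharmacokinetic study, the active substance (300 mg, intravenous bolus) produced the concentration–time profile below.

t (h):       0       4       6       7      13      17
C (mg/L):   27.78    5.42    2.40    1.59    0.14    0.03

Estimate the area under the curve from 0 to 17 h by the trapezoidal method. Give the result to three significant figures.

Trapezoidal AUC_0→17:
  [0→4]: (27.78+5.42)/2 × 4 = 66.4
  [4→6]: (5.42+2.40)/2 × 2 = 7.82
  [6→7]: (2.40+1.59)/2 × 1 = 1.995
  [7→13]: (1.59+0.14)/2 × 6 = 5.19
  [13→17]: (0.14+0.03)/2 × 4 = 0.34
  Sum = 81.745 mg/L·h

AUC = 81.7 mg/L·h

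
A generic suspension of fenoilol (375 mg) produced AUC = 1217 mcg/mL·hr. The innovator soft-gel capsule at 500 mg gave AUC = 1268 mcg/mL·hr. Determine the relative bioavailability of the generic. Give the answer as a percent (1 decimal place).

F_rel = (AUC_test/D_test) / (AUC_ref/D_ref)
      = (1217/375) / (1268/500)
      = 3.24533 / 2.536 = 1.2797 = 127.97%

F_rel = 128.0%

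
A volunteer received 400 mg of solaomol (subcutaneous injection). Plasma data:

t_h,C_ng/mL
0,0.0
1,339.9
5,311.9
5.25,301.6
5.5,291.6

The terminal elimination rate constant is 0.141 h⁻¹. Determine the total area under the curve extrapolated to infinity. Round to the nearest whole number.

AUC = 3692 ng/mL·h

Trapezoidal AUC_0→5.5:
  [0→1]: (0.0+339.9)/2 × 1 = 169.95
  [1→5]: (339.9+311.9)/2 × 4 = 1303.6
  [5→5.25]: (311.9+301.6)/2 × 0.25 = 76.6875
  [5.25→5.5]: (301.6+291.6)/2 × 0.25 = 74.15
  Sum = 1624.3875 ng/mL·h
Extrapolated tail: C_last / k_e = 291.6 / 0.141 = 2068.085
AUC_0→∞ = 1624.3875 + 2068.085 = 3692.4725 ng/mL·h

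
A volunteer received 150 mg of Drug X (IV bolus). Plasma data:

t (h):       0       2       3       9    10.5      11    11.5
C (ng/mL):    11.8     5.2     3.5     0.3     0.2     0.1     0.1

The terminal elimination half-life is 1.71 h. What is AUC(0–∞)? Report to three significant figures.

AUC = 33.5 ng/mL·h

Trapezoidal AUC_0→11.5:
  [0→2]: (11.8+5.2)/2 × 2 = 17.0
  [2→3]: (5.2+3.5)/2 × 1 = 4.35
  [3→9]: (3.5+0.3)/2 × 6 = 11.4
  [9→10.5]: (0.3+0.2)/2 × 1.5 = 0.375
  [10.5→11]: (0.2+0.1)/2 × 0.5 = 0.075
  [11→11.5]: (0.1+0.1)/2 × 0.5 = 0.05
  Sum = 33.25 ng/mL·h
k_e = ln2 / t½ = 0.693147 / 1.71 = 0.4053 h^-1
Extrapolated tail: C_last / k_e = 0.1 / 0.4053 = 0.247
AUC_0→∞ = 33.25 + 0.247 = 33.497 ng/mL·h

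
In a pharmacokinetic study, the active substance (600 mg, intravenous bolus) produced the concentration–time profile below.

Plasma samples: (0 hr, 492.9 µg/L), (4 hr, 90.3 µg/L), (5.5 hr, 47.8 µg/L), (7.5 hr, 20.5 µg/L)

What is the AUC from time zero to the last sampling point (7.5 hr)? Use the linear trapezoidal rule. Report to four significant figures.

Trapezoidal AUC_0→7.5:
  [0→4]: (492.9+90.3)/2 × 4 = 1166.4
  [4→5.5]: (90.3+47.8)/2 × 1.5 = 103.575
  [5.5→7.5]: (47.8+20.5)/2 × 2 = 68.3
  Sum = 1338.275 µg/L·hr

AUC = 1338 µg/L·hr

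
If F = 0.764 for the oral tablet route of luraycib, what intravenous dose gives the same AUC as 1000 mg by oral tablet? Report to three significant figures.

Systemic exposure from an extravascular dose = F × D_ev, so the equivalent IV dose is F × D_ev.
D_iv = F × D_ev = 0.764 × 1000 = 764 mg

D_iv = 764 mg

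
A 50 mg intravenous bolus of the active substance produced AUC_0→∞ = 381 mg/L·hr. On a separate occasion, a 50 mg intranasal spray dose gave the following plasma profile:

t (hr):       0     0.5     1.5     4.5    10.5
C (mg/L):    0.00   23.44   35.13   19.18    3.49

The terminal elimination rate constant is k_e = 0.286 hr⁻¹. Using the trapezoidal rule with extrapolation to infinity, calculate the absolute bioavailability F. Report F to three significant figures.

F = 0.517

Trapezoidal AUC_0→10.5 (intranasal spray):
  [0→0.5]: (0.00+23.44)/2 × 0.5 = 5.86
  [0.5→1.5]: (23.44+35.13)/2 × 1 = 29.285
  [1.5→4.5]: (35.13+19.18)/2 × 3 = 81.465
  [4.5→10.5]: (19.18+3.49)/2 × 6 = 68.01
  Sum = 184.62 mg/L·hr
Tail: C_last/k_e = 3.49/0.286 = 12.203
AUC_0→∞ (intranasal spray) = 184.62 + 12.203 = 196.823 mg/L·hr
F = (AUC_ev/D_ev)/(AUC_iv/D_iv) = (196.823/50)/(381/50) = 3.93646/7.62 = 0.5166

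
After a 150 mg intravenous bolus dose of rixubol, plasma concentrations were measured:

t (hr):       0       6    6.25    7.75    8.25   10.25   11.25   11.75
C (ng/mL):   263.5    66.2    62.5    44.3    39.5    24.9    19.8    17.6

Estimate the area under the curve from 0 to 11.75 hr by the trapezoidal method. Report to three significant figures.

AUC = 1200 ng/mL·hr

Trapezoidal AUC_0→11.75:
  [0→6]: (263.5+66.2)/2 × 6 = 989.1
  [6→6.25]: (66.2+62.5)/2 × 0.25 = 16.0875
  [6.25→7.75]: (62.5+44.3)/2 × 1.5 = 80.1
  [7.75→8.25]: (44.3+39.5)/2 × 0.5 = 20.95
  [8.25→10.25]: (39.5+24.9)/2 × 2 = 64.4
  [10.25→11.25]: (24.9+19.8)/2 × 1 = 22.35
  [11.25→11.75]: (19.8+17.6)/2 × 0.5 = 9.35
  Sum = 1202.3375 ng/mL·hr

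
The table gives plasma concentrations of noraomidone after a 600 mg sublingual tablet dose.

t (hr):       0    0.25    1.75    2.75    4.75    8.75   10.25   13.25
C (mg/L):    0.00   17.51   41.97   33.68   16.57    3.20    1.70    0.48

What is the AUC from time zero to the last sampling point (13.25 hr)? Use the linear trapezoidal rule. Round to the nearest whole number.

Trapezoidal AUC_0→13.25:
  [0→0.25]: (0.00+17.51)/2 × 0.25 = 2.18875
  [0.25→1.75]: (17.51+41.97)/2 × 1.5 = 44.61
  [1.75→2.75]: (41.97+33.68)/2 × 1 = 37.825
  [2.75→4.75]: (33.68+16.57)/2 × 2 = 50.25
  [4.75→8.75]: (16.57+3.20)/2 × 4 = 39.54
  [8.75→10.25]: (3.20+1.70)/2 × 1.5 = 3.675
  [10.25→13.25]: (1.70+0.48)/2 × 3 = 3.27
  Sum = 181.35875 mg/L·hr

AUC = 181 mg/L·hr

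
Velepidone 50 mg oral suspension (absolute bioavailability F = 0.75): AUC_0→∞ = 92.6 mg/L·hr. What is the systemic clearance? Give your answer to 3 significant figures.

CL = F × Dose / AUC_0→∞
   = 0.75 × 50 / 92.6 = 0.404968 L/hr

CL = 0.405 L/hr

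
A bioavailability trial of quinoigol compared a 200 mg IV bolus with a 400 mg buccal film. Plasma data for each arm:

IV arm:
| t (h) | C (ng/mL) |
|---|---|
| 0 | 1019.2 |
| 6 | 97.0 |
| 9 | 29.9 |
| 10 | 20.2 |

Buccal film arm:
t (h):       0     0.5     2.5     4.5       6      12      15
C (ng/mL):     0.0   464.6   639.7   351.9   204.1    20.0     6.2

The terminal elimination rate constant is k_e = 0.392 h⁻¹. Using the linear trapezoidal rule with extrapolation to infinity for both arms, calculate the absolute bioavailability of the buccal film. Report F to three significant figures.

Trapezoidal AUC_0→10 (IV):
  [0→6]: (1019.2+97.0)/2 × 6 = 3348.6
  [6→9]: (97.0+29.9)/2 × 3 = 190.35
  [9→10]: (29.9+20.2)/2 × 1 = 25.05
  Sum = 3564.0 ng/mL·h
IV tail: 20.2/0.392 = 51.531; AUC_iv,0→∞ = 3564.0 + 51.531 = 3615.531 ng/mL·h
Trapezoidal AUC_0→15 (buccal film):
  [0→0.5]: (0.0+464.6)/2 × 0.5 = 116.15
  [0.5→2.5]: (464.6+639.7)/2 × 2 = 1104.3
  [2.5→4.5]: (639.7+351.9)/2 × 2 = 991.6
  [4.5→6]: (351.9+204.1)/2 × 1.5 = 417.0
  [6→12]: (204.1+20.0)/2 × 6 = 672.3
  [12→15]: (20.0+6.2)/2 × 3 = 39.3
  Sum = 3340.65 ng/mL·h
buccal film tail: 6.2/0.392 = 15.816; AUC_ev,0→∞ = 3340.65 + 15.816 = 3356.466 ng/mL·h
F = (AUC_ev/D_ev)/(AUC_iv/D_iv) = (3356.466/400)/(3615.531/200) = 8.391165/18.077655 = 0.4642

F = 0.464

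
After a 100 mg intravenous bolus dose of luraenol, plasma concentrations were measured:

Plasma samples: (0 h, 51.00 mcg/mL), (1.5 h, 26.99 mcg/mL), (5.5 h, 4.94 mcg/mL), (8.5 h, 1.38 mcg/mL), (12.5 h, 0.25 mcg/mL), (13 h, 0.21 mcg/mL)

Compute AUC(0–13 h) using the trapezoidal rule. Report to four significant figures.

Trapezoidal AUC_0→13:
  [0→1.5]: (51.00+26.99)/2 × 1.5 = 58.4925
  [1.5→5.5]: (26.99+4.94)/2 × 4 = 63.86
  [5.5→8.5]: (4.94+1.38)/2 × 3 = 9.48
  [8.5→12.5]: (1.38+0.25)/2 × 4 = 3.26
  [12.5→13]: (0.25+0.21)/2 × 0.5 = 0.115
  Sum = 135.2075 mcg/mL·h

AUC = 135.2 mcg/mL·h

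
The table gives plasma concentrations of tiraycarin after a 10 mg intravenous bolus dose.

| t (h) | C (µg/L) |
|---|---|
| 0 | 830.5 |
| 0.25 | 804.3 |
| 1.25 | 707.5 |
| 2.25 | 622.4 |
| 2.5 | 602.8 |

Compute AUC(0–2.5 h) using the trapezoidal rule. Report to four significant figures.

Trapezoidal AUC_0→2.5:
  [0→0.25]: (830.5+804.3)/2 × 0.25 = 204.35
  [0.25→1.25]: (804.3+707.5)/2 × 1 = 755.9
  [1.25→2.25]: (707.5+622.4)/2 × 1 = 664.95
  [2.25→2.5]: (622.4+602.8)/2 × 0.25 = 153.15
  Sum = 1778.35 µg/L·h

AUC = 1778 µg/L·h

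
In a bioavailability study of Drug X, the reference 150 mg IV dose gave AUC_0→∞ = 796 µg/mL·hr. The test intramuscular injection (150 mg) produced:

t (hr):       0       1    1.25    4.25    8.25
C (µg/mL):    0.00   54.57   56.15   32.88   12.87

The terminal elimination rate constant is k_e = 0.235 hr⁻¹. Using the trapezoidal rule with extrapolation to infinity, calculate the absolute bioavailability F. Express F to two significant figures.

Trapezoidal AUC_0→8.25 (intramuscular injection):
  [0→1]: (0.00+54.57)/2 × 1 = 27.285
  [1→1.25]: (54.57+56.15)/2 × 0.25 = 13.84
  [1.25→4.25]: (56.15+32.88)/2 × 3 = 133.545
  [4.25→8.25]: (32.88+12.87)/2 × 4 = 91.5
  Sum = 266.17 µg/mL·hr
Tail: C_last/k_e = 12.87/0.235 = 54.766
AUC_0→∞ (intramuscular injection) = 266.17 + 54.766 = 320.936 µg/mL·hr
F = (AUC_ev/D_ev)/(AUC_iv/D_iv) = (320.936/150)/(796/150) = 2.13957/5.30667 = 0.4032

F = 0.40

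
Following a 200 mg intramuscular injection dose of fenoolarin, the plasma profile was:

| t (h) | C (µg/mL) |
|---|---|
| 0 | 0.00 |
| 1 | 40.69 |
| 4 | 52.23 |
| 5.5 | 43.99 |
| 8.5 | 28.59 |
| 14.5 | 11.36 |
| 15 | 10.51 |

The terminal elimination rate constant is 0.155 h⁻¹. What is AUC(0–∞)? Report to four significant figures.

AUC = 533.9 µg/mL·h

Trapezoidal AUC_0→15:
  [0→1]: (0.00+40.69)/2 × 1 = 20.345
  [1→4]: (40.69+52.23)/2 × 3 = 139.38
  [4→5.5]: (52.23+43.99)/2 × 1.5 = 72.165
  [5.5→8.5]: (43.99+28.59)/2 × 3 = 108.87
  [8.5→14.5]: (28.59+11.36)/2 × 6 = 119.85
  [14.5→15]: (11.36+10.51)/2 × 0.5 = 5.4675
  Sum = 466.0775 µg/mL·h
Extrapolated tail: C_last / k_e = 10.51 / 0.155 = 67.806
AUC_0→∞ = 466.0775 + 67.806 = 533.8835 µg/mL·h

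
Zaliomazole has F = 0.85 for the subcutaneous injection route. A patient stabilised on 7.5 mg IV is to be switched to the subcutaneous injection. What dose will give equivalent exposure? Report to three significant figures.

D_subcutaneous = 8.82 mg

For equal systemic exposure: F × D_ev = D_iv
D_ev = D_iv / F = 7.5 / 0.85 = 8.82353 mg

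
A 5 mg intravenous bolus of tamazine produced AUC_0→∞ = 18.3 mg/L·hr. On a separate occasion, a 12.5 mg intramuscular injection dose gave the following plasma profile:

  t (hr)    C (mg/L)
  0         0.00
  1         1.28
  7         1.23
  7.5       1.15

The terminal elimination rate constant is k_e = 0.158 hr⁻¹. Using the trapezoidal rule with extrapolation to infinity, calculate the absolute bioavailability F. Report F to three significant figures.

Trapezoidal AUC_0→7.5 (intramuscular injection):
  [0→1]: (0.00+1.28)/2 × 1 = 0.64
  [1→7]: (1.28+1.23)/2 × 6 = 7.53
  [7→7.5]: (1.23+1.15)/2 × 0.5 = 0.595
  Sum = 8.765 mg/L·hr
Tail: C_last/k_e = 1.15/0.158 = 7.278
AUC_0→∞ (intramuscular injection) = 8.765 + 7.278 = 16.043 mg/L·hr
F = (AUC_ev/D_ev)/(AUC_iv/D_iv) = (16.043/12.5)/(18.3/5) = 1.28344/3.66 = 0.3507

F = 0.351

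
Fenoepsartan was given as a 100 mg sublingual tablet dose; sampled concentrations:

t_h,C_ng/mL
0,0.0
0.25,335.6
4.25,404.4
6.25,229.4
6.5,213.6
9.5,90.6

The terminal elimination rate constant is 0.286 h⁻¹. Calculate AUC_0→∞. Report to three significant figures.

AUC = 2980 ng/mL·h

Trapezoidal AUC_0→9.5:
  [0→0.25]: (0.0+335.6)/2 × 0.25 = 41.95
  [0.25→4.25]: (335.6+404.4)/2 × 4 = 1480.0
  [4.25→6.25]: (404.4+229.4)/2 × 2 = 633.8
  [6.25→6.5]: (229.4+213.6)/2 × 0.25 = 55.375
  [6.5→9.5]: (213.6+90.6)/2 × 3 = 456.3
  Sum = 2667.425 ng/mL·h
Extrapolated tail: C_last / k_e = 90.6 / 0.286 = 316.783
AUC_0→∞ = 2667.425 + 316.783 = 2984.208 ng/mL·h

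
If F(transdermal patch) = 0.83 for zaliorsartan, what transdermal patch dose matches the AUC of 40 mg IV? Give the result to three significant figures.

For equal systemic exposure: F × D_ev = D_iv
D_ev = D_iv / F = 40 / 0.83 = 48.1928 mg

D_transdermal = 48.2 mg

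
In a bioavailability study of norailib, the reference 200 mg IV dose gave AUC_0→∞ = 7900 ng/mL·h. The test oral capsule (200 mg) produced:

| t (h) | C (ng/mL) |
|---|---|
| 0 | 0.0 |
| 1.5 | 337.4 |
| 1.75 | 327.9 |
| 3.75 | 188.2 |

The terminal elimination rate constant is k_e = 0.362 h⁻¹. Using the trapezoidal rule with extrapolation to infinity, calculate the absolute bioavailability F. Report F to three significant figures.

F = 0.174

Trapezoidal AUC_0→3.75 (oral capsule):
  [0→1.5]: (0.0+337.4)/2 × 1.5 = 253.05
  [1.5→1.75]: (337.4+327.9)/2 × 0.25 = 83.1625
  [1.75→3.75]: (327.9+188.2)/2 × 2 = 516.1
  Sum = 852.3125 ng/mL·h
Tail: C_last/k_e = 188.2/0.362 = 519.890
AUC_0→∞ (oral capsule) = 852.3125 + 519.890 = 1372.2025 ng/mL·h
F = (AUC_ev/D_ev)/(AUC_iv/D_iv) = (1372.2025/200)/(7900/200) = 6.8610125/39.5 = 0.1737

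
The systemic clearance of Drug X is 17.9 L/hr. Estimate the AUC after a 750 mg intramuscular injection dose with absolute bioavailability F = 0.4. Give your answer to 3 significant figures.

AUC = 16.8 mg/L·hr

AUC_0→∞ = F × Dose / CL
        = 0.4 × 750 / 17.9 = 16.7598 mg/L·hr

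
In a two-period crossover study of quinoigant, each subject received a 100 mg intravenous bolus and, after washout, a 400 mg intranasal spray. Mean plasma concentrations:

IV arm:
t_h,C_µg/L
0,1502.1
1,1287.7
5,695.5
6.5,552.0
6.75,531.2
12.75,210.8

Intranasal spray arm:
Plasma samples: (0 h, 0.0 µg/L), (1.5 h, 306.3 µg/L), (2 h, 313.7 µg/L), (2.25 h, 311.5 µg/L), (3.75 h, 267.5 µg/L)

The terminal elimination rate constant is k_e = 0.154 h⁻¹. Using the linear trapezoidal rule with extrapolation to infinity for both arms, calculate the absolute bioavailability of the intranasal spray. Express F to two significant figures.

F = 0.066

Trapezoidal AUC_0→12.75 (IV):
  [0→1]: (1502.1+1287.7)/2 × 1 = 1394.9
  [1→5]: (1287.7+695.5)/2 × 4 = 3966.4
  [5→6.5]: (695.5+552.0)/2 × 1.5 = 935.625
  [6.5→6.75]: (552.0+531.2)/2 × 0.25 = 135.4
  [6.75→12.75]: (531.2+210.8)/2 × 6 = 2226.0
  Sum = 8658.325 µg/L·h
IV tail: 210.8/0.154 = 1368.831; AUC_iv,0→∞ = 8658.325 + 1368.831 = 10027.156 µg/L·h
Trapezoidal AUC_0→3.75 (intranasal spray):
  [0→1.5]: (0.0+306.3)/2 × 1.5 = 229.725
  [1.5→2]: (306.3+313.7)/2 × 0.5 = 155.0
  [2→2.25]: (313.7+311.5)/2 × 0.25 = 78.15
  [2.25→3.75]: (311.5+267.5)/2 × 1.5 = 434.25
  Sum = 897.125 µg/L·h
intranasal spray tail: 267.5/0.154 = 1737.013; AUC_ev,0→∞ = 897.125 + 1737.013 = 2634.138 µg/L·h
F = (AUC_ev/D_ev)/(AUC_iv/D_iv) = (2634.138/400)/(10027.156/100) = 6.585345/100.27156 = 0.0657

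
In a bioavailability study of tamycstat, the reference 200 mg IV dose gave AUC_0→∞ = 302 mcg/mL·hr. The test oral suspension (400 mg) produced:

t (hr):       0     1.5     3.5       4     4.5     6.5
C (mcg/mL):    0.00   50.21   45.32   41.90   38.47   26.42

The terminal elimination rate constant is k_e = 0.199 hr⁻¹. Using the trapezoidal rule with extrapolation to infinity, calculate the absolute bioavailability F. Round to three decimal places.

F = 0.617

Trapezoidal AUC_0→6.5 (oral suspension):
  [0→1.5]: (0.00+50.21)/2 × 1.5 = 37.6575
  [1.5→3.5]: (50.21+45.32)/2 × 2 = 95.53
  [3.5→4]: (45.32+41.90)/2 × 0.5 = 21.805
  [4→4.5]: (41.90+38.47)/2 × 0.5 = 20.0925
  [4.5→6.5]: (38.47+26.42)/2 × 2 = 64.89
  Sum = 239.975 mcg/mL·hr
Tail: C_last/k_e = 26.42/0.199 = 132.764
AUC_0→∞ (oral suspension) = 239.975 + 132.764 = 372.739 mcg/mL·hr
F = (AUC_ev/D_ev)/(AUC_iv/D_iv) = (372.739/400)/(302/200) = 0.9318475/1.51 = 0.6171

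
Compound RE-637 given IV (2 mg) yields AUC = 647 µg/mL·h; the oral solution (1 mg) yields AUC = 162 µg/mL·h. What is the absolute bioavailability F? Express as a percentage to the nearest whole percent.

F = (AUC_ev / D_ev) / (AUC_iv / D_iv)
  = (162/1) / (647/2)
  = 162 / 323.5 = 0.5008
  = 50.08%

F = 50%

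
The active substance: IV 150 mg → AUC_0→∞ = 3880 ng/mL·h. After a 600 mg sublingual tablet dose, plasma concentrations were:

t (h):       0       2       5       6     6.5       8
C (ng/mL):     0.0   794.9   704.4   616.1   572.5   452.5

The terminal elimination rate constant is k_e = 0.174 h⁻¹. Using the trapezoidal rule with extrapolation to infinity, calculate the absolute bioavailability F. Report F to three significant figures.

F = 0.475

Trapezoidal AUC_0→8 (sublingual tablet):
  [0→2]: (0.0+794.9)/2 × 2 = 794.9
  [2→5]: (794.9+704.4)/2 × 3 = 2248.95
  [5→6]: (704.4+616.1)/2 × 1 = 660.25
  [6→6.5]: (616.1+572.5)/2 × 0.5 = 297.15
  [6.5→8]: (572.5+452.5)/2 × 1.5 = 768.75
  Sum = 4770.0 ng/mL·h
Tail: C_last/k_e = 452.5/0.174 = 2600.575
AUC_0→∞ (sublingual tablet) = 4770.0 + 2600.575 = 7370.575 ng/mL·h
F = (AUC_ev/D_ev)/(AUC_iv/D_iv) = (7370.575/600)/(3880/150) = 12.2843/25.8667 = 0.4749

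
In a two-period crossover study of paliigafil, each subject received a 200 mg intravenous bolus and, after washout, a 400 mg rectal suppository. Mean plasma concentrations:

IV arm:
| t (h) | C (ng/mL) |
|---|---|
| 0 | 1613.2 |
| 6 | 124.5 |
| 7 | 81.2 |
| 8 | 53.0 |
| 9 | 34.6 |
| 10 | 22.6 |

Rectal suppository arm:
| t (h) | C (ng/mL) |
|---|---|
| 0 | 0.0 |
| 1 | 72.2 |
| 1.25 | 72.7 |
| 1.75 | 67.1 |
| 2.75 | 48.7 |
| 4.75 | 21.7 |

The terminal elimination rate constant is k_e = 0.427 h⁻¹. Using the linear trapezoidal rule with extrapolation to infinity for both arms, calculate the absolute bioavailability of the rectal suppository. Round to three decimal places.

Trapezoidal AUC_0→10 (IV):
  [0→6]: (1613.2+124.5)/2 × 6 = 5213.1
  [6→7]: (124.5+81.2)/2 × 1 = 102.85
  [7→8]: (81.2+53.0)/2 × 1 = 67.1
  [8→9]: (53.0+34.6)/2 × 1 = 43.8
  [9→10]: (34.6+22.6)/2 × 1 = 28.6
  Sum = 5455.45 ng/mL·h
IV tail: 22.6/0.427 = 52.927; AUC_iv,0→∞ = 5455.45 + 52.927 = 5508.377 ng/mL·h
Trapezoidal AUC_0→4.75 (rectal suppository):
  [0→1]: (0.0+72.2)/2 × 1 = 36.1
  [1→1.25]: (72.2+72.7)/2 × 0.25 = 18.1125
  [1.25→1.75]: (72.7+67.1)/2 × 0.5 = 34.95
  [1.75→2.75]: (67.1+48.7)/2 × 1 = 57.9
  [2.75→4.75]: (48.7+21.7)/2 × 2 = 70.4
  Sum = 217.4625 ng/mL·h
rectal suppository tail: 21.7/0.427 = 50.820; AUC_ev,0→∞ = 217.4625 + 50.820 = 268.2825 ng/mL·h
F = (AUC_ev/D_ev)/(AUC_iv/D_iv) = (268.2825/400)/(5508.377/200) = 0.67070625/27.541885 = 0.0244

F = 0.024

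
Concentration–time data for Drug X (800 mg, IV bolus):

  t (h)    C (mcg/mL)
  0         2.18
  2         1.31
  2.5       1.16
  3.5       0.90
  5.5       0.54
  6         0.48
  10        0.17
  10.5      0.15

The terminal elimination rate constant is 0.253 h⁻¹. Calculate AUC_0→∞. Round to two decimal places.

AUC = 8.81 mcg/mL·h

Trapezoidal AUC_0→10.5:
  [0→2]: (2.18+1.31)/2 × 2 = 3.49
  [2→2.5]: (1.31+1.16)/2 × 0.5 = 0.6175
  [2.5→3.5]: (1.16+0.90)/2 × 1 = 1.03
  [3.5→5.5]: (0.90+0.54)/2 × 2 = 1.44
  [5.5→6]: (0.54+0.48)/2 × 0.5 = 0.255
  [6→10]: (0.48+0.17)/2 × 4 = 1.3
  [10→10.5]: (0.17+0.15)/2 × 0.5 = 0.08
  Sum = 8.2125 mcg/mL·h
Extrapolated tail: C_last / k_e = 0.15 / 0.253 = 0.593
AUC_0→∞ = 8.2125 + 0.593 = 8.8055 mcg/mL·h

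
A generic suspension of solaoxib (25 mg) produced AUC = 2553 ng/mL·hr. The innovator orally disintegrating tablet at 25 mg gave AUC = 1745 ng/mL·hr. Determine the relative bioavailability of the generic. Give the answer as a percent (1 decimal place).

F_rel = 146.3%

F_rel = (AUC_test/D_test) / (AUC_ref/D_ref)
      = (2553/25) / (1745/25)
      = 102.12 / 69.8 = 1.4630 = 146.30%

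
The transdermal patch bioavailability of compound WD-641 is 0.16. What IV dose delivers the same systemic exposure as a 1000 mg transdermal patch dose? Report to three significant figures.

D_iv = 160 mg

Systemic exposure from an extravascular dose = F × D_ev, so the equivalent IV dose is F × D_ev.
D_iv = F × D_ev = 0.16 × 1000 = 160 mg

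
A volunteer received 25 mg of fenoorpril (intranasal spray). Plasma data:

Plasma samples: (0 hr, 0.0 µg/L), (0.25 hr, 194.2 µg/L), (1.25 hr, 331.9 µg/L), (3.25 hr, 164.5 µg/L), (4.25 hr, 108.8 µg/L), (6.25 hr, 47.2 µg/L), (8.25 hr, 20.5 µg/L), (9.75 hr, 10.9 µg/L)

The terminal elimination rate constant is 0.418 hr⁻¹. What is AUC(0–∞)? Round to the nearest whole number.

AUC = 1194 µg/L·hr

Trapezoidal AUC_0→9.75:
  [0→0.25]: (0.0+194.2)/2 × 0.25 = 24.275
  [0.25→1.25]: (194.2+331.9)/2 × 1 = 263.05
  [1.25→3.25]: (331.9+164.5)/2 × 2 = 496.4
  [3.25→4.25]: (164.5+108.8)/2 × 1 = 136.65
  [4.25→6.25]: (108.8+47.2)/2 × 2 = 156.0
  [6.25→8.25]: (47.2+20.5)/2 × 2 = 67.7
  [8.25→9.75]: (20.5+10.9)/2 × 1.5 = 23.55
  Sum = 1167.625 µg/L·hr
Extrapolated tail: C_last / k_e = 10.9 / 0.418 = 26.077
AUC_0→∞ = 1167.625 + 26.077 = 1193.702 µg/L·hr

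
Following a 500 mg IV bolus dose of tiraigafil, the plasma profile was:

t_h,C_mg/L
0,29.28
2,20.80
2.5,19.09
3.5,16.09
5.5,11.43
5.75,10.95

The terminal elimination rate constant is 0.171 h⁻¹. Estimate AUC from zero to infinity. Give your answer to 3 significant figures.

Trapezoidal AUC_0→5.75:
  [0→2]: (29.28+20.80)/2 × 2 = 50.08
  [2→2.5]: (20.80+19.09)/2 × 0.5 = 9.9725
  [2.5→3.5]: (19.09+16.09)/2 × 1 = 17.59
  [3.5→5.5]: (16.09+11.43)/2 × 2 = 27.52
  [5.5→5.75]: (11.43+10.95)/2 × 0.25 = 2.7975
  Sum = 107.96 mg/L·h
Extrapolated tail: C_last / k_e = 10.95 / 0.171 = 64.035
AUC_0→∞ = 107.96 + 64.035 = 171.995 mg/L·h

AUC = 172 mg/L·h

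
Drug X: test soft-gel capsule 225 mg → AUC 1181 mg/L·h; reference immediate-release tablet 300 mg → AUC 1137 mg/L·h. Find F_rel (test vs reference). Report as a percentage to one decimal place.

F_rel = 138.5%

F_rel = (AUC_test/D_test) / (AUC_ref/D_ref)
      = (1181/225) / (1137/300)
      = 5.24889 / 3.79 = 1.3849 = 138.49%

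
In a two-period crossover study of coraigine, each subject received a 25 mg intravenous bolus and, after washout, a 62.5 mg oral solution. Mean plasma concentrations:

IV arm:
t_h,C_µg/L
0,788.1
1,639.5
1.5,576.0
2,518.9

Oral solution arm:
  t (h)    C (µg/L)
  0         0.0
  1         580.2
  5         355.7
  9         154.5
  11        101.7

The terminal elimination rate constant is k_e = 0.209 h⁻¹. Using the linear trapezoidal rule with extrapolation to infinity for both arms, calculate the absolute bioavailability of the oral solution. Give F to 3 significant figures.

F = 0.416

Trapezoidal AUC_0→2 (IV):
  [0→1]: (788.1+639.5)/2 × 1 = 713.8
  [1→1.5]: (639.5+576.0)/2 × 0.5 = 303.875
  [1.5→2]: (576.0+518.9)/2 × 0.5 = 273.725
  Sum = 1291.4 µg/L·h
IV tail: 518.9/0.209 = 2482.775; AUC_iv,0→∞ = 1291.4 + 2482.775 = 3774.175 µg/L·h
Trapezoidal AUC_0→11 (oral solution):
  [0→1]: (0.0+580.2)/2 × 1 = 290.1
  [1→5]: (580.2+355.7)/2 × 4 = 1871.8
  [5→9]: (355.7+154.5)/2 × 4 = 1020.4
  [9→11]: (154.5+101.7)/2 × 2 = 256.2
  Sum = 3438.5 µg/L·h
oral solution tail: 101.7/0.209 = 486.603; AUC_ev,0→∞ = 3438.5 + 486.603 = 3925.103 µg/L·h
F = (AUC_ev/D_ev)/(AUC_iv/D_iv) = (3925.103/62.5)/(3774.175/25) = 62.801648/150.967 = 0.4160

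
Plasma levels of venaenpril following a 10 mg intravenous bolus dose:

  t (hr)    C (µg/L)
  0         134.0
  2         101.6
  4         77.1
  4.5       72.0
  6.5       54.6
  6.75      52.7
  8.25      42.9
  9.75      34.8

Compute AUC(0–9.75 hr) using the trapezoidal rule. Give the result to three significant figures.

Trapezoidal AUC_0→9.75:
  [0→2]: (134.0+101.6)/2 × 2 = 235.6
  [2→4]: (101.6+77.1)/2 × 2 = 178.7
  [4→4.5]: (77.1+72.0)/2 × 0.5 = 37.275
  [4.5→6.5]: (72.0+54.6)/2 × 2 = 126.6
  [6.5→6.75]: (54.6+52.7)/2 × 0.25 = 13.4125
  [6.75→8.25]: (52.7+42.9)/2 × 1.5 = 71.7
  [8.25→9.75]: (42.9+34.8)/2 × 1.5 = 58.275
  Sum = 721.5625 µg/L·hr

AUC = 722 µg/L·hr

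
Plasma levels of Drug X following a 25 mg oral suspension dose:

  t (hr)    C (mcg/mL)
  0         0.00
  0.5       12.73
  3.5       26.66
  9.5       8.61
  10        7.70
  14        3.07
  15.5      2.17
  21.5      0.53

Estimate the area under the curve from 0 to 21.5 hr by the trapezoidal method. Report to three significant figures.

Trapezoidal AUC_0→21.5:
  [0→0.5]: (0.00+12.73)/2 × 0.5 = 3.1825
  [0.5→3.5]: (12.73+26.66)/2 × 3 = 59.085
  [3.5→9.5]: (26.66+8.61)/2 × 6 = 105.81
  [9.5→10]: (8.61+7.70)/2 × 0.5 = 4.0775
  [10→14]: (7.70+3.07)/2 × 4 = 21.54
  [14→15.5]: (3.07+2.17)/2 × 1.5 = 3.93
  [15.5→21.5]: (2.17+0.53)/2 × 6 = 8.1
  Sum = 205.725 mcg/mL·hr

AUC = 206 mcg/mL·hr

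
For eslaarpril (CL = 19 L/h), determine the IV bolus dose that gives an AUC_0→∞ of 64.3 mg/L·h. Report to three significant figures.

Dose = 1220 mg

Dose_iv = CL × AUC_0→∞
     = 19 × 64.3 = 1221.7 mg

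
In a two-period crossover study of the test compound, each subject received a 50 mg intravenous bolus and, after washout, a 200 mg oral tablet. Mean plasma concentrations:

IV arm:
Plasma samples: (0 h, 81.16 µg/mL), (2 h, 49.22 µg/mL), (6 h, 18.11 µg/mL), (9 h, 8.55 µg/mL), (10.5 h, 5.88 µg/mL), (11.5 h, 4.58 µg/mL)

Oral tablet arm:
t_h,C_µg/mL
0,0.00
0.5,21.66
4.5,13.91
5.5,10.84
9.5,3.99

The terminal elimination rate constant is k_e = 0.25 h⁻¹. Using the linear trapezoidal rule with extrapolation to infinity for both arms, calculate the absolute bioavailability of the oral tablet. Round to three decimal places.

F = 0.099

Trapezoidal AUC_0→11.5 (IV):
  [0→2]: (81.16+49.22)/2 × 2 = 130.38
  [2→6]: (49.22+18.11)/2 × 4 = 134.66
  [6→9]: (18.11+8.55)/2 × 3 = 39.99
  [9→10.5]: (8.55+5.88)/2 × 1.5 = 10.8225
  [10.5→11.5]: (5.88+4.58)/2 × 1 = 5.23
  Sum = 321.0825 µg/mL·h
IV tail: 4.58/0.25 = 18.320; AUC_iv,0→∞ = 321.0825 + 18.320 = 339.4025 µg/mL·h
Trapezoidal AUC_0→9.5 (oral tablet):
  [0→0.5]: (0.00+21.66)/2 × 0.5 = 5.415
  [0.5→4.5]: (21.66+13.91)/2 × 4 = 71.14
  [4.5→5.5]: (13.91+10.84)/2 × 1 = 12.375
  [5.5→9.5]: (10.84+3.99)/2 × 4 = 29.66
  Sum = 118.59 µg/mL·h
oral tablet tail: 3.99/0.25 = 15.960; AUC_ev,0→∞ = 118.59 + 15.960 = 134.55 µg/mL·h
F = (AUC_ev/D_ev)/(AUC_iv/D_iv) = (134.55/200)/(339.4025/50) = 0.67275/6.78805 = 0.0991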